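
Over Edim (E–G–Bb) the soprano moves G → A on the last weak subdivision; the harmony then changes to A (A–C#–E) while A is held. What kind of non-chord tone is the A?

A is an anticipation.

The harmony at that moment is E diminished triad (E, G, Bb); A is not a chord tone.
It is approached by step up from G and then sustained as the same pitch into the next harmony.
Arriving early and becoming a chord tone when the harmony changes — an anticipation.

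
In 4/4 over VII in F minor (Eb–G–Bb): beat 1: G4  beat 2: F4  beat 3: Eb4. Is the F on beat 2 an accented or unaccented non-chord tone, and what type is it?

Unaccented passing tone.

The harmony at that moment is Eb major triad (Eb, G, Bb); F4 is not a chord tone.
It is approached by step down from G4 and left by step down to Eb4.
Step in, step out in the same direction — a passing tone.
It falls on a weak beat, so it is unaccented.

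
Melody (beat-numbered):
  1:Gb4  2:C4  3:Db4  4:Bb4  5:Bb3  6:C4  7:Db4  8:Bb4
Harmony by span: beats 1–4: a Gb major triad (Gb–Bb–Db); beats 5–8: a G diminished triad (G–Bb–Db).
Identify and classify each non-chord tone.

C4 (beat 2) — appoggiatura; C4 (beat 6) — passing tone.

The harmony at that moment is Gb major triad (Gb, Bb, Db); C4 is not a chord tone.
It is approached by leap down from Gb4 and left by step up to Db4.
Leap in, step out — an appoggiatura.
The harmony at that moment is G diminished triad (G, Bb, Db); C4 is not a chord tone.
It is approached by step up from Bb3 and left by step up to Db4.
Step in, step out in the same direction — a passing tone.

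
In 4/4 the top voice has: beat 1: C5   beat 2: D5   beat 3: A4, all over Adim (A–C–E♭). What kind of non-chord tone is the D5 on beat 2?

The harmony at that moment is A diminished triad (A, C, E♭); D5 is not a chord tone.
It is approached by step up from C5 and left by leap down to A4.
Step in, leap out, on a weak beat — an escape tone.

Escape tone.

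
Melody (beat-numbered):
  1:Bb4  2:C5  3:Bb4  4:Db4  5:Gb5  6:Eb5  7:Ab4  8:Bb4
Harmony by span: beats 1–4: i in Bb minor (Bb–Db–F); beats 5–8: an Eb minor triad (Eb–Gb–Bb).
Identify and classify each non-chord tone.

C5 (beat 2) — neighbor tone; Ab4 (beat 7) — appoggiatura.

The harmony at that moment is Bb minor triad (Bb, Db, F); C5 is not a chord tone.
It is approached by step up from Bb4 and left by step down to Bb4.
Step away and step back to the same note — a neighbor tone (upper neighbor).
The harmony at that moment is Eb minor triad (Eb, Gb, Bb); Ab4 is not a chord tone.
It is approached by leap down from Eb5 and left by step up to Bb4.
Leap in, step out — an appoggiatura.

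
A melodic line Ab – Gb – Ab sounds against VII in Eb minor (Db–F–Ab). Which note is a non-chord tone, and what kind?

Gb is a neighbor tone.

The harmony at that moment is Db major triad (Db, F, Ab); Gb is not a chord tone.
It is approached by step down from Ab and left by step up to Ab.
Step away and step back to the same note — a neighbor tone (lower neighbor).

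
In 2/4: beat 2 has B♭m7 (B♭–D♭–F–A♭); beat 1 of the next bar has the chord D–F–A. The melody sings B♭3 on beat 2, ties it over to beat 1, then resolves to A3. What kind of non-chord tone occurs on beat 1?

Suspension.

The harmony at that moment is D minor triad (D, F, A); B♭3 is not a chord tone.
It is held over (the same pitch as the preceding B♭3) and left by step down to A3.
Held over from the previous chord and resolving down by step — a suspension.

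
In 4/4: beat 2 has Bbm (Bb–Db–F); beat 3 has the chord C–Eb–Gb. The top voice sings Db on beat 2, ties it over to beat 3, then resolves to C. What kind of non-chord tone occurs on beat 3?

The harmony at that moment is C diminished triad (C, Eb, Gb); Db is not a chord tone.
It is held over (the same pitch as the preceding Db) and left by step down to C.
Held over from the previous chord and resolving down by step — a suspension.

Suspension.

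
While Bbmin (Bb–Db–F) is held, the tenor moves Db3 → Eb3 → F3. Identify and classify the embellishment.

The harmony at that moment is Bb minor triad (Bb, Db, F); Eb3 is not a chord tone.
It is approached by step up from Db3 and left by step up to F3.
Step in, step out in the same direction — a passing tone.

Eb3 is a passing tone.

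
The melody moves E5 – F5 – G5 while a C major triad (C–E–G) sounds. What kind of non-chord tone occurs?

The harmony at that moment is C major triad (C, E, G); F5 is not a chord tone.
It is approached by step up from E5 and left by step up to G5.
Step in, step out in the same direction — a passing tone.

F5 is a passing tone.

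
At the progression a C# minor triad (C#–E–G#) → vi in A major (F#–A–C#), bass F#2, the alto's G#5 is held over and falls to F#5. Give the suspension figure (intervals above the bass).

9–8 suspension.

At the second chord the bass is F#2. The suspended G#5 lies a ninth above the bass; after resolving down by step to F#5, the interval above the bass becomes an octave.
Suspension figures are named by those two intervals: 9–8.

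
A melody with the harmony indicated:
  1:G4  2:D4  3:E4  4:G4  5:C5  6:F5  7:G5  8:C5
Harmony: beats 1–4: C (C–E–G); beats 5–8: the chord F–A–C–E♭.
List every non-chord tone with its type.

D4 (beat 2) — appoggiatura; G5 (beat 7) — escape tone.

The harmony at that moment is C major triad (C, E, G); D4 is not a chord tone.
It is approached by leap down from G4 and left by step up to E4.
Leap in, step out — an appoggiatura.
The harmony at that moment is F dominant seventh chord (F, A, C, E♭); G5 is not a chord tone.
It is approached by step up from F5 and left by leap down to C5.
Step in, leap out — an escape tone.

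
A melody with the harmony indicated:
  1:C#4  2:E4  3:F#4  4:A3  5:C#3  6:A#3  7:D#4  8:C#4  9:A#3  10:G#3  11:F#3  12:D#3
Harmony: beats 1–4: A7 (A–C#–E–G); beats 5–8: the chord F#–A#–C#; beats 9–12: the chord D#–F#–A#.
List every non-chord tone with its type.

The harmony at that moment is A dominant seventh chord (A, C#, E, G); F#4 is not a chord tone.
It is approached by step up from E4 and left by leap down to A3.
Step in, leap out — an escape tone.
The harmony at that moment is F# major triad (F#, A#, C#); D#4 is not a chord tone.
It is approached by leap up from A#3 and left by step down to C#4.
Leap in, step out — an appoggiatura.
The harmony at that moment is D# minor triad (D#, F#, A#); G#3 is not a chord tone.
It is approached by step down from A#3 and left by step down to F#3.
Step in, step out in the same direction — a passing tone.

F#4 (beat 3) — escape tone; D#4 (beat 7) — appoggiatura; G#3 (beat 10) — passing tone.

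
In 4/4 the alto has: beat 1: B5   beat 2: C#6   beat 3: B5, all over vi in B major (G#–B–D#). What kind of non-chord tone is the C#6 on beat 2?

The harmony at that moment is G# minor triad (G#, B, D#); C#6 is not a chord tone.
It is approached by step up from B5 and left by step down to B5.
Step away and step back to the same note — a neighbor tone (upper neighbor).

Upper neighbor tone.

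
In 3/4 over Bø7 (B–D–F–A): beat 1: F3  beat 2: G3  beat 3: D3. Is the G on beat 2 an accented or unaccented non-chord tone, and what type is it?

The harmony at that moment is B half-diminished seventh chord (B, D, F, A); G3 is not a chord tone.
It is approached by step up from F3 and left by leap down to D3.
Step in, leap out — an escape tone.
It falls on a weak beat, so it is unaccented.

Unaccented escape tone.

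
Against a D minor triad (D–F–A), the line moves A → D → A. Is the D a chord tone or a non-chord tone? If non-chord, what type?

Chord tone (the root of D minor triad).

D minor triad contains D, F, A; D is the root, so it is a chord tone.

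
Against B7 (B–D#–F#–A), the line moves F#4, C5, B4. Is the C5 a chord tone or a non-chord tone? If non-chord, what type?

Non-chord tone — an appoggiatura.

The harmony at that moment is B dominant seventh chord (B, D#, F#, A); C5 is not a chord tone.
It is approached by leap up from F#4 and left by step down to B4.
Leap in, step out — an appoggiatura.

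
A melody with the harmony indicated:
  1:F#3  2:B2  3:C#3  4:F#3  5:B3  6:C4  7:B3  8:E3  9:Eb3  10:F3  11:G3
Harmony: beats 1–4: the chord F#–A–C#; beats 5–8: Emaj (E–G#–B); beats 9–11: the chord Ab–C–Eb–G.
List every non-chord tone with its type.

The harmony at that moment is F# minor triad (F#, A, C#); B2 is not a chord tone.
It is approached by leap down from F#3 and left by step up to C#3.
Leap in, step out — an appoggiatura.
The harmony at that moment is E major triad (E, G#, B); C4 is not a chord tone.
It is approached by step up from B3 and left by step down to B3.
Step away and step back to the same note — a neighbor tone (upper neighbor).
The harmony at that moment is Ab major seventh chord (Ab, C, Eb, G); F3 is not a chord tone.
It is approached by step up from Eb3 and left by step up to G3.
Step in, step out in the same direction — a passing tone.

B2 (beat 2) — appoggiatura; C4 (beat 6) — neighbor tone; F3 (beat 10) — passing tone.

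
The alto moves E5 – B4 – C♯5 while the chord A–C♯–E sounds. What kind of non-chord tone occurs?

B4 is an appoggiatura.

The harmony at that moment is A major triad (A, C♯, E); B4 is not a chord tone.
It is approached by leap down from E5 and left by step up to C♯5.
Leap in, step out — an appoggiatura.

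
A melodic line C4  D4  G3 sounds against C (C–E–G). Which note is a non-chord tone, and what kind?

The harmony at that moment is C major triad (C, E, G); D4 is not a chord tone.
It is approached by step up from C4 and left by leap down to G3.
Step in, leap out — an escape tone.

D4 is an escape tone.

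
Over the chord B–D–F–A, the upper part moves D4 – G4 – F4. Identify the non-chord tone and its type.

The harmony at that moment is B half-diminished seventh chord (B, D, F, A); G4 is not a chord tone.
It is approached by leap up from D4 and left by step down to F4.
Leap in, step out — an appoggiatura.

G4 is an appoggiatura.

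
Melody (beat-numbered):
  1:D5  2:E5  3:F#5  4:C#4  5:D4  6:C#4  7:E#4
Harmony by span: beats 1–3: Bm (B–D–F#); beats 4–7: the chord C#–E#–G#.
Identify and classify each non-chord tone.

The harmony at that moment is B minor triad (B, D, F#); E5 is not a chord tone.
It is approached by step up from D5 and left by step up to F#5.
Step in, step out in the same direction — a passing tone.
The harmony at that moment is C# major triad (C#, E#, G#); D4 is not a chord tone.
It is approached by step up from C#4 and left by step down to C#4.
Step away and step back to the same note — a neighbor tone (upper neighbor).

E5 (beat 2) — passing tone; D4 (beat 5) — neighbor tone.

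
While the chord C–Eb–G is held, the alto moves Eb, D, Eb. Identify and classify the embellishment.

D is a neighbor tone.

The harmony at that moment is C minor triad (C, Eb, G); D is not a chord tone.
It is approached by step down from Eb and left by step up to Eb.
Step away and step back to the same note — a neighbor tone (lower neighbor).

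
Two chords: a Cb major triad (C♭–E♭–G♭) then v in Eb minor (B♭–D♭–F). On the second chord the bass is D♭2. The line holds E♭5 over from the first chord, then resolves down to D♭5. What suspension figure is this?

9–8 suspension.

At the second chord the bass is D♭2. The suspended E♭5 lies a ninth above the bass; after resolving down by step to D♭5, the interval above the bass becomes an octave.
Suspension figures are named by those two intervals: 9–8.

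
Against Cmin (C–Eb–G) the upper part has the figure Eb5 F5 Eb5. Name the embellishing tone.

F5 is a neighbor tone.

The harmony at that moment is C minor triad (C, Eb, G); F5 is not a chord tone.
It is approached by step up from Eb5 and left by step down to Eb5.
Step away and step back to the same note — a neighbor tone (upper neighbor).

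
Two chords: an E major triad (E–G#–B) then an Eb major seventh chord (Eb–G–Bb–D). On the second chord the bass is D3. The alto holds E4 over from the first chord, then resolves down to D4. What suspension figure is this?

9–8 suspension.

At the second chord the bass is D3. The suspended E4 lies a ninth above the bass; after resolving down by step to D4, the interval above the bass becomes an octave.
Suspension figures are named by those two intervals: 9–8.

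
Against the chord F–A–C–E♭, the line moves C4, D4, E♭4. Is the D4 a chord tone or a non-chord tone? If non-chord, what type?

Non-chord tone — a passing tone.

The harmony at that moment is F dominant seventh chord (F, A, C, E♭); D4 is not a chord tone.
It is approached by step up from C4 and left by step up to E♭4.
Step in, step out in the same direction — a passing tone.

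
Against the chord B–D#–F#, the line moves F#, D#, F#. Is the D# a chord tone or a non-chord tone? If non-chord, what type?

Chord tone (the third of B major triad).

B major triad contains B, D#, F#; D# is the third, so it is a chord tone.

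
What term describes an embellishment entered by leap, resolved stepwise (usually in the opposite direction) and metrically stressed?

Approach: by leap. Departure: by step. Metric position: strong.
Leap in, step out, in a metrically strong position — an appoggiatura. (It is the mirror image of the escape tone, which steps in and leaps out from a weak position.)

Appoggiatura.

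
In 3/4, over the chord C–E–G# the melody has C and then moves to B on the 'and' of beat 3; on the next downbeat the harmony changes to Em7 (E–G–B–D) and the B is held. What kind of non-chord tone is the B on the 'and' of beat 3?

Anticipation.

The harmony at that moment is C augmented triad (C, E, G#); B is not a chord tone.
It is approached by step down from C and then sustained as the same pitch into the next harmony.
Arriving early and becoming a chord tone when the harmony changes — an anticipation.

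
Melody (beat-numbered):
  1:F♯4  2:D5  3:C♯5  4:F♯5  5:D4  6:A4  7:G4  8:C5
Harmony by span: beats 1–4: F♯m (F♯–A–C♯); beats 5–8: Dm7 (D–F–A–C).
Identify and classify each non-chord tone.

D5 (beat 2) — appoggiatura; G4 (beat 7) — escape tone.

The harmony at that moment is F♯ minor triad (F♯, A, C♯); D5 is not a chord tone.
It is approached by leap up from F♯4 and left by step down to C♯5.
Leap in, step out — an appoggiatura.
The harmony at that moment is D minor seventh chord (D, F, A, C); G4 is not a chord tone.
It is approached by step down from A4 and left by leap up to C5.
Step in, leap out — an escape tone.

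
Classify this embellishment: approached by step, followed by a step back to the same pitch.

Approach: by step. Departure: by step in the opposite direction, back to the starting pitch.
Stepwise on both sides but reversing to return to the same chord tone — a neighbor tone. (Had it continued onward in the same direction it would be a passing tone instead.)

Neighbor tone.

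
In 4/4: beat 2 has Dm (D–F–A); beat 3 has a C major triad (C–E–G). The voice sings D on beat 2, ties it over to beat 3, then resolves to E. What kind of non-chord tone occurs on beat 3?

The harmony at that moment is C major triad (C, E, G); D is not a chord tone.
It is held over (the same pitch as the preceding D) and left by step up to E.
Held over from the previous chord and resolving up by step — a retardation.

Retardation.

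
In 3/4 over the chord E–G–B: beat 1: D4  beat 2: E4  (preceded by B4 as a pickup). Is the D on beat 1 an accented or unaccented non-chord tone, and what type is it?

The harmony at that moment is E minor triad (E, G, B); D4 is not a chord tone.
It is approached by leap down from B4 and left by step up to E4.
Leap in, step out — an appoggiatura.
It falls on the downbeat, so it is accented.

Accented appoggiatura.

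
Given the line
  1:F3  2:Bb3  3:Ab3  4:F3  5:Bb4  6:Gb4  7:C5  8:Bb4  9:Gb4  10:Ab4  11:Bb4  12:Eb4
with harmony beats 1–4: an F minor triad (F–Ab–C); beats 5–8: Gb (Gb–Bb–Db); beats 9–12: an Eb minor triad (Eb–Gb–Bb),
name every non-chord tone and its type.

The harmony at that moment is F minor triad (F, Ab, C); Bb3 is not a chord tone.
It is approached by leap up from F3 and left by step down to Ab3.
Leap in, step out — an appoggiatura.
The harmony at that moment is Gb major triad (Gb, Bb, Db); C5 is not a chord tone.
It is approached by leap up from Gb4 and left by step down to Bb4.
Leap in, step out — an appoggiatura.
The harmony at that moment is Eb minor triad (Eb, Gb, Bb); Ab4 is not a chord tone.
It is approached by step up from Gb4 and left by step up to Bb4.
Step in, step out in the same direction — a passing tone.

Bb3 (beat 2) — appoggiatura; C5 (beat 7) — appoggiatura; Ab4 (beat 10) — passing tone.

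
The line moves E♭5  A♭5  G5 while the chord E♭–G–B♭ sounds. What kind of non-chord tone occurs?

A♭5 is an appoggiatura.

The harmony at that moment is E♭ major triad (E♭, G, B♭); A♭5 is not a chord tone.
It is approached by leap up from E♭5 and left by step down to G5.
Leap in, step out — an appoggiatura.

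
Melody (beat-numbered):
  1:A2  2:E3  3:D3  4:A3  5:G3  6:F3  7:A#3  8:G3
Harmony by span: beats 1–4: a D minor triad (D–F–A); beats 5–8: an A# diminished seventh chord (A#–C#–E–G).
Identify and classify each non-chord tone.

E3 (beat 2) — appoggiatura; F3 (beat 6) — escape tone.

The harmony at that moment is D minor triad (D, F, A); E3 is not a chord tone.
It is approached by leap up from A2 and left by step down to D3.
Leap in, step out — an appoggiatura.
The harmony at that moment is A# diminished seventh chord (A#, C#, E, G); F3 is not a chord tone.
It is approached by step down from G3 and left by leap up to A#3.
Step in, leap out — an escape tone.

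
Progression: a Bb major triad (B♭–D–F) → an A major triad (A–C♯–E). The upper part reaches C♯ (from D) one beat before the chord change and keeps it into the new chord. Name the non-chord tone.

The harmony at that moment is B♭ major triad (B♭, D, F); C♯ is not a chord tone.
It is approached by step down from D and then sustained as the same pitch into the next harmony.
Arriving early and becoming a chord tone when the harmony changes — an anticipation.

C♯ is an anticipation.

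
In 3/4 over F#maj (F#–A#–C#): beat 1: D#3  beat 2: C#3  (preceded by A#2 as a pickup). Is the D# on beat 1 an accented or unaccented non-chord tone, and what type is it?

Accented appoggiatura.

The harmony at that moment is F# major triad (F#, A#, C#); D#3 is not a chord tone.
It is approached by leap up from A#2 and left by step down to C#3.
Leap in, step out — an appoggiatura.
It falls on the downbeat, so it is accented.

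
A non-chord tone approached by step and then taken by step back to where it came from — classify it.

Neighbor tone.

Approach: by step. Departure: by step in the opposite direction, back to the starting pitch.
Stepwise on both sides but reversing to return to the same chord tone — a neighbor tone. (Had it continued onward in the same direction it would be a passing tone instead.)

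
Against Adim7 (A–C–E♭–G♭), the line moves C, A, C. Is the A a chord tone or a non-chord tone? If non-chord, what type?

Chord tone (the root of A diminished seventh chord).

A diminished seventh chord contains A, C, E♭, G♭; A is the root, so it is a chord tone.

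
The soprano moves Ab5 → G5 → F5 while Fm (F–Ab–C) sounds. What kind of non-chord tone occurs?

G5 is a passing tone.

The harmony at that moment is F minor triad (F, Ab, C); G5 is not a chord tone.
It is approached by step down from Ab5 and left by step down to F5.
Step in, step out in the same direction — a passing tone.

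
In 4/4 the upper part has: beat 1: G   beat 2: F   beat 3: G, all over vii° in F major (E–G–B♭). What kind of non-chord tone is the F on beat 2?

Lower neighbor tone.

The harmony at that moment is E diminished triad (E, G, B♭); F is not a chord tone.
It is approached by step down from G and left by step up to G.
Step away and step back to the same note — a neighbor tone (lower neighbor).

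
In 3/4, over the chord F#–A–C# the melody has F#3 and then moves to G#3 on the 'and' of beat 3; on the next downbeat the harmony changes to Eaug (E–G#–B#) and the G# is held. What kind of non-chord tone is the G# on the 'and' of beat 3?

The harmony at that moment is F# minor triad (F#, A, C#); G#3 is not a chord tone.
It is approached by step up from F#3 and then sustained as the same pitch into the next harmony.
Arriving early and becoming a chord tone when the harmony changes — an anticipation.

Anticipation.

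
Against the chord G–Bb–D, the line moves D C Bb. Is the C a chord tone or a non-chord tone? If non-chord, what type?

Non-chord tone — a passing tone.

The harmony at that moment is G minor triad (G, Bb, D); C is not a chord tone.
It is approached by step down from D and left by step down to Bb.
Step in, step out in the same direction — a passing tone.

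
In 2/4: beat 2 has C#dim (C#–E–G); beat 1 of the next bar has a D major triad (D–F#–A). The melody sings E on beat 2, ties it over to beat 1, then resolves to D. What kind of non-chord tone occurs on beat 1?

Suspension.

The harmony at that moment is D major triad (D, F#, A); E is not a chord tone.
It is held over (the same pitch as the preceding E) and left by step down to D.
Held over from the previous chord and resolving down by step — a suspension.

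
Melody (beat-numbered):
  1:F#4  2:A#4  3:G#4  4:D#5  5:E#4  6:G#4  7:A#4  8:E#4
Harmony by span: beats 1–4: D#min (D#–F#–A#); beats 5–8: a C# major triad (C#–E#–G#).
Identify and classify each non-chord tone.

The harmony at that moment is D# minor triad (D#, F#, A#); G#4 is not a chord tone.
It is approached by step down from A#4 and left by leap up to D#5.
Step in, leap out — an escape tone.
The harmony at that moment is C# major triad (C#, E#, G#); A#4 is not a chord tone.
It is approached by step up from G#4 and left by leap down to E#4.
Step in, leap out — an escape tone.

G#4 (beat 3) — escape tone; A#4 (beat 7) — escape tone.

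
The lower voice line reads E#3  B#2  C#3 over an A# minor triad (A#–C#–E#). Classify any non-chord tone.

B#2 is an appoggiatura.

The harmony at that moment is A# minor triad (A#, C#, E#); B#2 is not a chord tone.
It is approached by leap down from E#3 and left by step up to C#3.
Leap in, step out — an appoggiatura.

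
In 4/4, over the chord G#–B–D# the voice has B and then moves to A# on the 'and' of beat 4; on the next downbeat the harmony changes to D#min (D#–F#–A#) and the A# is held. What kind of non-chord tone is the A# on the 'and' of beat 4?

Anticipation.

The harmony at that moment is G# minor triad (G#, B, D#); A# is not a chord tone.
It is approached by step down from B and then sustained as the same pitch into the next harmony.
Arriving early and becoming a chord tone when the harmony changes — an anticipation.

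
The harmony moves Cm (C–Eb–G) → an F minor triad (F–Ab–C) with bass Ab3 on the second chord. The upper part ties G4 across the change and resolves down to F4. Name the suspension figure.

At the second chord the bass is Ab3. The suspended G4 lies a seventh above the bass; after resolving down by step to F4, the interval above the bass becomes a sixth.
Suspension figures are named by those two intervals: 7–6.

7–6 suspension.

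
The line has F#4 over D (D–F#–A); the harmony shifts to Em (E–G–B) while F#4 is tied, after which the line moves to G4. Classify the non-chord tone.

The harmony at that moment is E minor triad (E, G, B); F#4 is not a chord tone.
It is held over (the same pitch as the preceding F#4) and left by step up to G4.
Held over from the previous chord and resolving up by step — a retardation.

F#4 is a retardation.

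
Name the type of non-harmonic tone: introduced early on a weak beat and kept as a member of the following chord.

Anticipation.

Approach: ahead of the chord change (typically by step), so it is dissonant against the current harmony. Departure: none — the same pitch is restated or held and is a chord tone of the new harmony.
Dissonant first, consonant once the harmony catches up: the note simply arrives early — an anticipation. (The reverse timing, consonant first and dissonant after the change, would be a suspension or retardation.)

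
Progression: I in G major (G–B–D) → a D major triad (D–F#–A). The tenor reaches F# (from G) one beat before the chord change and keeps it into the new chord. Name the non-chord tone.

The harmony at that moment is G major triad (G, B, D); F# is not a chord tone.
It is approached by step down from G and then sustained as the same pitch into the next harmony.
Arriving early and becoming a chord tone when the harmony changes — an anticipation.

F# is an anticipation.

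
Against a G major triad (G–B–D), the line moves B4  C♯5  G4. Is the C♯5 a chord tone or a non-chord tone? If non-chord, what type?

The harmony at that moment is G major triad (G, B, D); C♯5 is not a chord tone.
It is approached by step up from B4 and left by leap down to G4.
Step in, leap out — an escape tone.

Non-chord tone — an escape tone.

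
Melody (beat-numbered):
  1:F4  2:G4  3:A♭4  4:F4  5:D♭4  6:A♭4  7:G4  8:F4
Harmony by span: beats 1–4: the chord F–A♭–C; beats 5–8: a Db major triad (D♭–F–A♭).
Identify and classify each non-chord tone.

G4 (beat 2) — passing tone; G4 (beat 7) — passing tone.

The harmony at that moment is F minor triad (F, A♭, C); G4 is not a chord tone.
It is approached by step up from F4 and left by step up to A♭4.
Step in, step out in the same direction — a passing tone.
The harmony at that moment is D♭ major triad (D♭, F, A♭); G4 is not a chord tone.
It is approached by step down from A♭4 and left by step down to F4.
Step in, step out in the same direction — a passing tone.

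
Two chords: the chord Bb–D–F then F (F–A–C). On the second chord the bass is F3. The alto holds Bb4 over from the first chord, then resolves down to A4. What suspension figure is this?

At the second chord the bass is F3. The suspended Bb4 lies a fourth above the bass; after resolving down by step to A4, the interval above the bass becomes a third.
Suspension figures are named by those two intervals: 4–3.

4–3 suspension.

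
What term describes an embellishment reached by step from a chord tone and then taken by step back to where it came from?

Approach: by step. Departure: by step in the opposite direction, back to the starting pitch.
Stepwise on both sides but reversing to return to the same chord tone — a neighbor tone. (Had it continued onward in the same direction it would be a passing tone instead.)

Neighbor tone.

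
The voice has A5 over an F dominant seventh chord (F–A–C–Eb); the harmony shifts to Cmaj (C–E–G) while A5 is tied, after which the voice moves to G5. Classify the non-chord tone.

The harmony at that moment is C major triad (C, E, G); A5 is not a chord tone.
It is held over (the same pitch as the preceding A5) and left by step down to G5.
Held over from the previous chord and resolving down by step — a suspension.

A5 is a suspension.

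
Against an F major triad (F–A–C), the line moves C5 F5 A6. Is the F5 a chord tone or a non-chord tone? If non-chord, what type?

F major triad contains F, A, C; F is the root, so it is a chord tone.

Chord tone (the root of F major triad).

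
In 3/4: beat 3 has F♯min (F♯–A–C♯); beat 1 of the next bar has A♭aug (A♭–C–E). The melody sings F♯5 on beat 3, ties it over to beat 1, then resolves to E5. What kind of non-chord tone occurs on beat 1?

The harmony at that moment is A♭ augmented triad (A♭, C, E); F♯5 is not a chord tone.
It is held over (the same pitch as the preceding F♯5) and left by step down to E5.
Held over from the previous chord and resolving down by step — a suspension.

Suspension.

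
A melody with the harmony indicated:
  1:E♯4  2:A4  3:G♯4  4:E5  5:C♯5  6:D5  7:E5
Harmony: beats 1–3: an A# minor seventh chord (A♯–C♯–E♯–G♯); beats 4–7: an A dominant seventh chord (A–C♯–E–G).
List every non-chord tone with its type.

A4 (beat 2) — appoggiatura; D5 (beat 6) — passing tone.

The harmony at that moment is A♯ minor seventh chord (A♯, C♯, E♯, G♯); A4 is not a chord tone.
It is approached by leap up from E♯4 and left by step down to G♯4.
Leap in, step out — an appoggiatura.
The harmony at that moment is A dominant seventh chord (A, C♯, E, G); D5 is not a chord tone.
It is approached by step up from C♯5 and left by step up to E5.
Step in, step out in the same direction — a passing tone.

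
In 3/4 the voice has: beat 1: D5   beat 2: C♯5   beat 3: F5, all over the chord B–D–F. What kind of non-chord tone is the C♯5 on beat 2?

Escape tone.

The harmony at that moment is B diminished triad (B, D, F); C♯5 is not a chord tone.
It is approached by step down from D5 and left by leap up to F5.
Step in, leap out, on a weak beat — an escape tone.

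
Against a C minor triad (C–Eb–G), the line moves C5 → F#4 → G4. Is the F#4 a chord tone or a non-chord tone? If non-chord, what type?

The harmony at that moment is C minor triad (C, Eb, G); F#4 is not a chord tone.
It is approached by leap down from C5 and left by step up to G4.
Leap in, step out — an appoggiatura.

Non-chord tone — an appoggiatura.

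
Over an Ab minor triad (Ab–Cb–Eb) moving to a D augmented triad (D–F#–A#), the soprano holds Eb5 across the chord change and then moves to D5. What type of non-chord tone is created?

The harmony at that moment is D augmented triad (D, F#, A#); Eb5 is not a chord tone.
It is held over (the same pitch as the preceding Eb5) and left by step down to D5.
Held over from the previous chord and resolving down by step — a suspension.

Eb5 is a suspension.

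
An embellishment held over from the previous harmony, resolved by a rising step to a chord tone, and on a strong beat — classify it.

Approach: by preparation — the pitch is first a chord tone, then held (tied or repeated) while the harmony changes under it. Departure: up by step. Metric position: strong.
A prepared dissonance that resolves upward by step — a retardation. (The same figure resolving downward would be a suspension.)

Retardation.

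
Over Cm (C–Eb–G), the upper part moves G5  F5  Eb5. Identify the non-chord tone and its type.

The harmony at that moment is C minor triad (C, Eb, G); F5 is not a chord tone.
It is approached by step down from G5 and left by step down to Eb5.
Step in, step out in the same direction — a passing tone.

F5 is a passing tone.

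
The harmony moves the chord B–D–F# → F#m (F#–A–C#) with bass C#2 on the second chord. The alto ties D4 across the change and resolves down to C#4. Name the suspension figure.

9–8 suspension.

At the second chord the bass is C#2. The suspended D4 lies a ninth above the bass; after resolving down by step to C#4, the interval above the bass becomes an octave.
Suspension figures are named by those two intervals: 9–8.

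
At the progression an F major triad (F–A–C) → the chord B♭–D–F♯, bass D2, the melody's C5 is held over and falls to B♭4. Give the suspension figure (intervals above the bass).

At the second chord the bass is D2. The suspended C5 lies a seventh above the bass; after resolving down by step to B♭4, the interval above the bass becomes a sixth.
Suspension figures are named by those two intervals: 7–6.

7–6 suspension.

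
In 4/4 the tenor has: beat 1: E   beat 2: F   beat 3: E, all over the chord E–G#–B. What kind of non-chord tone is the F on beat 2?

Upper neighbor tone.

The harmony at that moment is E major triad (E, G#, B); F is not a chord tone.
It is approached by step up from E and left by step down to E.
Step away and step back to the same note — a neighbor tone (upper neighbor).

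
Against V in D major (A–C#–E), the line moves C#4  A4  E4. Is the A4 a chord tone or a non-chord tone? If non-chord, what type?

A major triad contains A, C#, E; A is the root, so it is a chord tone.

Chord tone (the root of A major triad).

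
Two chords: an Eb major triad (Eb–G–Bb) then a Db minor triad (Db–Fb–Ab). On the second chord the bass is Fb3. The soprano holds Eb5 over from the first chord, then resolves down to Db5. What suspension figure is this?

At the second chord the bass is Fb3. The suspended Eb5 lies a seventh above the bass; after resolving down by step to Db5, the interval above the bass becomes a sixth.
Suspension figures are named by those two intervals: 7–6.

7–6 suspension.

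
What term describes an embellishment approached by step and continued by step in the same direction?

Approach: by step. Departure: by step, continuing in the same direction.
Stepwise on both sides with no change of direction means the note fills in the space between two different chord tones — a passing tone. (Had it turned back to its starting note it would be a neighbor tone instead.)

Passing tone.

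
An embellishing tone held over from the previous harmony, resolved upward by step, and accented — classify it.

Retardation.

Approach: by preparation — the pitch is first a chord tone, then held (tied or repeated) while the harmony changes under it. Departure: up by step. Metric position: strong.
A prepared dissonance that resolves upward by step — a retardation. (The same figure resolving downward would be a suspension.)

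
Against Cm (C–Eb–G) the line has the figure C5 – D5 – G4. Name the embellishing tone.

The harmony at that moment is C minor triad (C, Eb, G); D5 is not a chord tone.
It is approached by step up from C5 and left by leap down to G4.
Step in, leap out — an escape tone.

D5 is an escape tone.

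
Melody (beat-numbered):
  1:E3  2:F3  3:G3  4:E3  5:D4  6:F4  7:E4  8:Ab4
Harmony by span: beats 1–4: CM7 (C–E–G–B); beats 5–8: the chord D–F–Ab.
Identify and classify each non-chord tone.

The harmony at that moment is C major seventh chord (C, E, G, B); F3 is not a chord tone.
It is approached by step up from E3 and left by step up to G3.
Step in, step out in the same direction — a passing tone.
The harmony at that moment is D diminished triad (D, F, Ab); E4 is not a chord tone.
It is approached by step down from F4 and left by leap up to Ab4.
Step in, leap out — an escape tone.

F3 (beat 2) — passing tone; E4 (beat 7) — escape tone.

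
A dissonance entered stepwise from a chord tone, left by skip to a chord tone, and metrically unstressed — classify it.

Escape tone.

Approach: by step. Departure: by leap. Metric position: weak.
Step in, leap out, from a weak position — an escape tone (échappée). (It is the mirror image of the appoggiatura, which leaps in and steps out on a strong beat.)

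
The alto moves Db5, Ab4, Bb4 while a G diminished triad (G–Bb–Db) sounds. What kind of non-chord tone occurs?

Ab4 is an appoggiatura.

The harmony at that moment is G diminished triad (G, Bb, Db); Ab4 is not a chord tone.
It is approached by leap down from Db5 and left by step up to Bb4.
Leap in, step out — an appoggiatura.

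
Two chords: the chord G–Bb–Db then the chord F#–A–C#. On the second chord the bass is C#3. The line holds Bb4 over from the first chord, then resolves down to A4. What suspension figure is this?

7–6 suspension.

At the second chord the bass is C#3. The suspended Bb4 lies a seventh above the bass; after resolving down by step to A4, the interval above the bass becomes a sixth.
Suspension figures are named by those two intervals: 7–6.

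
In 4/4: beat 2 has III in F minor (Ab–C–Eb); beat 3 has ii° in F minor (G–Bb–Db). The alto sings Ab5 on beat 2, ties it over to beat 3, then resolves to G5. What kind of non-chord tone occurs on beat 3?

Suspension.

The harmony at that moment is G diminished triad (G, Bb, Db); Ab5 is not a chord tone.
It is held over (the same pitch as the preceding Ab5) and left by step down to G5.
Held over from the previous chord and resolving down by step — a suspension.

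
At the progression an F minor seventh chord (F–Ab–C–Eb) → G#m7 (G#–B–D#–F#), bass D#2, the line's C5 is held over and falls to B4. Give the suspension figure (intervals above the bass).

At the second chord the bass is D#2. The suspended C5 lies a seventh above the bass; after resolving down by step to B4, the interval above the bass becomes a sixth.
Suspension figures are named by those two intervals: 7–6.

7–6 suspension.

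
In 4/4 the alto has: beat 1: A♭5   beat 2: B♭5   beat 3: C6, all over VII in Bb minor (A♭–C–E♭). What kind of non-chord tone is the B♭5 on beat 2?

The harmony at that moment is A♭ major triad (A♭, C, E♭); B♭5 is not a chord tone.
It is approached by step up from A♭5 and left by step up to C6.
Step in, step out in the same direction — a passing tone.

Passing tone.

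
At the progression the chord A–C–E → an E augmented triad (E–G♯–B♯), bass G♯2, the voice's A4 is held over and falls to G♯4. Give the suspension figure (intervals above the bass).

At the second chord the bass is G♯2. The suspended A4 lies a ninth above the bass; after resolving down by step to G♯4, the interval above the bass becomes an octave.
Suspension figures are named by those two intervals: 9–8.

9–8 suspension.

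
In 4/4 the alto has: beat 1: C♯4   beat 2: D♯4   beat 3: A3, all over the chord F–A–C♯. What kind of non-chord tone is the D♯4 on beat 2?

The harmony at that moment is F augmented triad (F, A, C♯); D♯4 is not a chord tone.
It is approached by step up from C♯4 and left by leap down to A3.
Step in, leap out, on a weak beat — an escape tone.

Escape tone.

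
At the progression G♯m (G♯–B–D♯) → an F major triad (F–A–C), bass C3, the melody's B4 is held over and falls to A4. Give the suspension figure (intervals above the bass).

7–6 suspension.

At the second chord the bass is C3. The suspended B4 lies a seventh above the bass; after resolving down by step to A4, the interval above the bass becomes a sixth.
Suspension figures are named by those two intervals: 7–6.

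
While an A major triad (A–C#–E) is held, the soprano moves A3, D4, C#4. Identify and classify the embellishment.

D4 is an appoggiatura.

The harmony at that moment is A major triad (A, C#, E); D4 is not a chord tone.
It is approached by leap up from A3 and left by step down to C#4.
Leap in, step out — an appoggiatura.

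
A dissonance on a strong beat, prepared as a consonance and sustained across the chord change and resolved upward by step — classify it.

Retardation.

Approach: by preparation — the pitch is first a chord tone, then held (tied or repeated) while the harmony changes under it. Departure: up by step. Metric position: strong.
A prepared dissonance that resolves upward by step — a retardation. (The same figure resolving downward would be a suspension.)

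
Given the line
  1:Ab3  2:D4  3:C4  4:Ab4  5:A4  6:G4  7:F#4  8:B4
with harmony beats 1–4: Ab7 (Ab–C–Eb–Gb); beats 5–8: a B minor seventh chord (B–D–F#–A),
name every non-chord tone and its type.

D4 (beat 2) — appoggiatura; G4 (beat 6) — passing tone.

The harmony at that moment is Ab dominant seventh chord (Ab, C, Eb, Gb); D4 is not a chord tone.
It is approached by leap up from Ab3 and left by step down to C4.
Leap in, step out — an appoggiatura.
The harmony at that moment is B minor seventh chord (B, D, F#, A); G4 is not a chord tone.
It is approached by step down from A4 and left by step down to F#4.
Step in, step out in the same direction — a passing tone.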